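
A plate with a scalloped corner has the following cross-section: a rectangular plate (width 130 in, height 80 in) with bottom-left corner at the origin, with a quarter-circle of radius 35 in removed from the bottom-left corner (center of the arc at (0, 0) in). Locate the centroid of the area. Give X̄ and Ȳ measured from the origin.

plate: A = 130 × 80 = 10400.00, centroid at (65.00, 40.00).
removed quarter-circle: A = −¼π·35² = -962.11, centroid at (14.85, 14.85).
ΣA = 9437.89 in²
ΣAX̄ = (10400.00)(65.00) + (-962.11)(14.85) = 661708.33 in³
ΣAȲ = (10400.00)(40.00) + (-962.11)(14.85) = 401708.33 in³
X̄ = 661708.33 / 9437.89 = 70.11 in
Ȳ = 401708.33 / 9437.89 = 42.56 in

X̄ = 70.11 in, Ȳ = 42.56 in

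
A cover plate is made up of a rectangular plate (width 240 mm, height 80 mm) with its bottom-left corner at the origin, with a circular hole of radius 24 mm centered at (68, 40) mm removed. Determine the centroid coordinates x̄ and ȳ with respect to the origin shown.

x̄ = 125.41 mm, ȳ = 40.00 mm

plate: A = 240 × 80 = 19200.00, centroid at (120.00, 40.00).
hole: A = −π·24² = -1809.56, centroid at (68.00, 40.00).
ΣA = 17390.44 mm², ΣAx̄ = 2180950.10 mm³, ΣAȳ = 695617.71 mm³.
x̄ = 2180950.10/17390.44 = 125.41 mm; ȳ = 695617.71/17390.44 = 40.00 mm.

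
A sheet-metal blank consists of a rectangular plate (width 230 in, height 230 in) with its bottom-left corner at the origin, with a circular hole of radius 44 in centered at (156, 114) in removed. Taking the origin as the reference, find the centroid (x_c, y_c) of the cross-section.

plate: A = 230 × 230 = 52900.00, centroid at (115.00, 115.00).
hole: A = −π·44² = -6082.12, centroid at (156.00, 114.00).
ΣA = 46817.88 in²
ΣAx_c = (52900.00)(115.00) + (-6082.12)(156.00) = 5134688.75 in³
ΣAy_c = (52900.00)(115.00) + (-6082.12)(114.00) = 5390137.93 in³
x_c = 5134688.75 / 46817.88 = 109.67 in
y_c = 5390137.93 / 46817.88 = 115.13 in

x_c = 109.67 in, y_c = 115.13 in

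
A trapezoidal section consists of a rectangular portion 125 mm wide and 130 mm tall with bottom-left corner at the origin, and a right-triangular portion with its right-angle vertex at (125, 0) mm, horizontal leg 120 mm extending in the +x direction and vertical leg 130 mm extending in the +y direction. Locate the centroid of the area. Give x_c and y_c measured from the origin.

x_c = 95.74 mm, y_c = 57.97 mm

Part | A | x̄ᵢ | ȳᵢ | A·x̄ᵢ | A·ȳᵢ
rectangular portion | 16250.00 | 62.50 | 65.00 | 1015625.00 | 1056250.00
triangular portion | 7800.00 | 165.00 | 43.33 | 1287000.00 | 338000.00
Σ | 24050.00 |  |  | 2302625.00 | 1394250.00
x_c = 2302625.00 / 24050.00 = 95.74 mm
y_c = 1394250.00 / 24050.00 = 57.97 mm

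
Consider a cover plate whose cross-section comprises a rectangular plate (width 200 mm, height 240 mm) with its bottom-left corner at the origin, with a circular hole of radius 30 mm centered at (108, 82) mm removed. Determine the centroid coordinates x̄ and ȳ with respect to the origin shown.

x̄ = 99.50 mm, ȳ = 122.38 mm

plate: A = 200 × 240 = 48000.00, centroid at (100.00, 120.00).
hole: A = −π·30² = -2827.43, centroid at (108.00, 82.00).
ΣA = 45172.57 mm², ΣAx̄ = 4494637.19 mm³, ΣAȳ = 5528150.46 mm³.
x̄ = 4494637.19/45172.57 = 99.50 mm; ȳ = 5528150.46/45172.57 = 122.38 mm.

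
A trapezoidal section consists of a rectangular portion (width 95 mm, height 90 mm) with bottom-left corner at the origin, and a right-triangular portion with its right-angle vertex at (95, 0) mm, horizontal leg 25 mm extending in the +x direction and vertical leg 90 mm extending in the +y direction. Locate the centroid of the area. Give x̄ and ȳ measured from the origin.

rectangular portion: A = 95 × 90 = 8550.00, centroid at (47.50, 45.00).
triangular portion: A = ½·25·90 = 1125.00, centroid at (103.33, 30.00).
ΣA = 9675.00 mm², ΣAx̄ = 522375.00 mm³, ΣAȳ = 418500.00 mm³.
x̄ = 522375.00/9675.00 = 53.99 mm; ȳ = 418500.00/9675.00 = 43.26 mm.

x̄ = 53.99 mm, ȳ = 43.26 mm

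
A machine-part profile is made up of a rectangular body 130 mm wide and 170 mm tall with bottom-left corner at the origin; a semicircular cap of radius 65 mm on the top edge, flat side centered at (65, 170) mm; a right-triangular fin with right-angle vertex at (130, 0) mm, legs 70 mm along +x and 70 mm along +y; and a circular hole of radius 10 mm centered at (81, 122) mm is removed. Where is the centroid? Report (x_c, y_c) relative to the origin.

rectangular body: A = 130 × 170 = 22100.00, centroid at (65.00, 85.00).
semicircular top: A = ½π·65² = 6636.61, centroid at (65.00, 197.59).
triangular fin: A = ½·70·70 = 2450.00, centroid at (153.33, 23.33).
hole: A = −π·10² = -314.16, centroid at (81.00, 122.00).
ΣA = 30872.46 mm², ΣAx_c = 2218099.71 mm³, ΣAy_c = 3208647.03 mm³.
x_c = 2218099.71/30872.46 = 71.85 mm; y_c = 3208647.03/30872.46 = 103.93 mm.

x_c = 71.85 mm, y_c = 103.93 mm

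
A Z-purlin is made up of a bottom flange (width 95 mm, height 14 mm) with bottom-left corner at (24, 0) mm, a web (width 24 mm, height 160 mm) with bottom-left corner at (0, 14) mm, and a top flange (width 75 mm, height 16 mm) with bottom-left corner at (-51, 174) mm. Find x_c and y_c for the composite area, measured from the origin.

x_c = 19.62 mm, y_c = 92.41 mm

bottom flange: A = 95 × 14 = 1330.00, centroid at (71.50, 7.00).
web: A = 24 × 160 = 3840.00, centroid at (12.00, 94.00).
top flange: A = 75 × 16 = 1200.00, centroid at (-13.50, 182.00).
ΣA = 6370.00 mm²
ΣAx_c = (1330.00)(71.50) + (3840.00)(12.00) + (1200.00)(-13.50) = 124975.00 mm³
ΣAy_c = (1330.00)(7.00) + (3840.00)(94.00) + (1200.00)(182.00) = 588670.00 mm³
x_c = 124975.00 / 6370.00 = 19.62 mm
y_c = 588670.00 / 6370.00 = 92.41 mm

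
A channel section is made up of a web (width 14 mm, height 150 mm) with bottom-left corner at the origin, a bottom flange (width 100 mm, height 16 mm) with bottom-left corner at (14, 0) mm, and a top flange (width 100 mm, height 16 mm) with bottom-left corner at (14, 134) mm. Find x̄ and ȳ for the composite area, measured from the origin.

x̄ = 41.42 mm, ȳ = 75.00 mm

Part | A | x̄ᵢ | ȳᵢ | A·x̄ᵢ | A·ȳᵢ
web | 2100.00 | 7.00 | 75.00 | 14700.00 | 157500.00
bottom flange | 1600.00 | 64.00 | 8.00 | 102400.00 | 12800.00
top flange | 1600.00 | 64.00 | 142.00 | 102400.00 | 227200.00
Σ | 5300.00 |  |  | 219500.00 | 397500.00
x̄ = 219500.00 / 5300.00 = 41.42 mm
ȳ = 397500.00 / 5300.00 = 75.00 mm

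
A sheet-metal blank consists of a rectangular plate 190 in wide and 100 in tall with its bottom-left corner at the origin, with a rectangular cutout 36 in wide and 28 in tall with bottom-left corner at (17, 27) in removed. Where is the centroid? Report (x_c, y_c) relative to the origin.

x_c = 98.36 in, y_c = 50.50 in

Part | A | x̄ᵢ | ȳᵢ | A·x̄ᵢ | A·ȳᵢ
plate | 19000.00 | 95.00 | 50.00 | 1805000.00 | 950000.00
hole | -1008.00 | 35.00 | 41.00 | -35280.00 | -41328.00
Σ | 17992.00 |  |  | 1769720.00 | 908672.00
x_c = 1769720.00 / 17992.00 = 98.36 in
y_c = 908672.00 / 17992.00 = 50.50 in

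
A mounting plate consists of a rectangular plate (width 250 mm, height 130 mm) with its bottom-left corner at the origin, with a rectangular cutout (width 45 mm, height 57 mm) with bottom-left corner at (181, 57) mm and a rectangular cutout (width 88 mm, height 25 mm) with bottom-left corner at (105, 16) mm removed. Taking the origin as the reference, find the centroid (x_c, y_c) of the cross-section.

x_c = 115.84 mm, y_c = 66.00 mm

Part | A | x̄ᵢ | ȳᵢ | A·x̄ᵢ | A·ȳᵢ
plate | 32500.00 | 125.00 | 65.00 | 4062500.00 | 2112500.00
hole 1 | -2565.00 | 203.50 | 85.50 | -521977.50 | -219307.50
hole 2 | -2200.00 | 149.00 | 28.50 | -327800.00 | -62700.00
Σ | 27735.00 |  |  | 3212722.50 | 1830492.50
x_c = 3212722.50 / 27735.00 = 115.84 mm
y_c = 1830492.50 / 27735.00 = 66.00 mm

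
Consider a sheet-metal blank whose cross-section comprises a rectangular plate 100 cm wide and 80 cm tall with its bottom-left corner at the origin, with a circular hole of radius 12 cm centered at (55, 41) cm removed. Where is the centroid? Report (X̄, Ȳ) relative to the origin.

plate: A = 100 × 80 = 8000.00, centroid at (50.00, 40.00).
hole: A = −π·12² = -452.39, centroid at (55.00, 41.00).
ΣA = 7547.61 cm², ΣAX̄ = 375118.59 cm³, ΣAȲ = 301452.04 cm³.
X̄ = 375118.59/7547.61 = 49.70 cm; Ȳ = 301452.04/7547.61 = 39.94 cm.

X̄ = 49.70 cm, Ȳ = 39.94 cm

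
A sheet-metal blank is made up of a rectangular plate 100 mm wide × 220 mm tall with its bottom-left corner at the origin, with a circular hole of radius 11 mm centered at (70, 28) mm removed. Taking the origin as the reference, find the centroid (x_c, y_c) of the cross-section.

Part | A | x̄ᵢ | ȳᵢ | A·x̄ᵢ | A·ȳᵢ
plate | 22000.00 | 50.00 | 110.00 | 1100000.00 | 2420000.00
hole | -380.13 | 70.00 | 28.00 | -26609.29 | -10643.72
Σ | 21619.87 |  |  | 1073390.71 | 2409356.28
x_c = 1073390.71 / 21619.87 = 49.65 mm
y_c = 2409356.28 / 21619.87 = 111.44 mm

x_c = 49.65 mm, y_c = 111.44 mm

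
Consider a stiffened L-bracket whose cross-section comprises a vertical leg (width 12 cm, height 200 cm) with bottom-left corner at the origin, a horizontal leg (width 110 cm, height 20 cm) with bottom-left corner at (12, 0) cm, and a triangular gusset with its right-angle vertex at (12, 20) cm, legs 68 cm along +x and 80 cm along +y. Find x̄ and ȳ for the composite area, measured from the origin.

vertical leg: A = 12 × 200 = 2400.00, centroid at (6.00, 100.00).
horizontal leg: A = 110 × 20 = 2200.00, centroid at (67.00, 10.00).
gusset: A = ½·68·80 = 2720.00, centroid at (34.67, 46.67).
ΣA = 7320.00 cm²
ΣAx̄ = (2400.00)(6.00) + (2200.00)(67.00) + (2720.00)(34.67) = 256093.33 cm³
ΣAȳ = (2400.00)(100.00) + (2200.00)(10.00) + (2720.00)(46.67) = 388933.33 cm³
x̄ = 256093.33 / 7320.00 = 34.99 cm
ȳ = 388933.33 / 7320.00 = 53.13 cm

x̄ = 34.99 cm, ȳ = 53.13 cm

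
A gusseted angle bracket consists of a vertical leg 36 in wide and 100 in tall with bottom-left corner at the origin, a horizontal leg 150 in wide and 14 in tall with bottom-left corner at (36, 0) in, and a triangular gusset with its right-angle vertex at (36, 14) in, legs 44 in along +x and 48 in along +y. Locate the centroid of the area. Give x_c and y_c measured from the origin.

Part | A | x̄ᵢ | ȳᵢ | A·x̄ᵢ | A·ȳᵢ
vertical leg | 3600.00 | 18.00 | 50.00 | 64800.00 | 180000.00
horizontal leg | 2100.00 | 111.00 | 7.00 | 233100.00 | 14700.00
gusset | 1056.00 | 50.67 | 30.00 | 53504.00 | 31680.00
Σ | 6756.00 |  |  | 351404.00 | 226380.00
x_c = 351404.00 / 6756.00 = 52.01 in
y_c = 226380.00 / 6756.00 = 33.51 in

x_c = 52.01 in, y_c = 33.51 in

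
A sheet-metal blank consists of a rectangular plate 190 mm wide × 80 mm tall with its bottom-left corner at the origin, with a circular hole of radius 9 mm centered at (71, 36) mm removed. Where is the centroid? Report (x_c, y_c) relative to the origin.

Part | A | x̄ᵢ | ȳᵢ | A·x̄ᵢ | A·ȳᵢ
plate | 15200.00 | 95.00 | 40.00 | 1444000.00 | 608000.00
hole | -254.47 | 71.00 | 36.00 | -18067.30 | -9160.88
Σ | 14945.53 |  |  | 1425932.70 | 598839.12
x_c = 1425932.70 / 14945.53 = 95.41 mm
y_c = 598839.12 / 14945.53 = 40.07 mm

x_c = 95.41 mm, y_c = 40.07 mm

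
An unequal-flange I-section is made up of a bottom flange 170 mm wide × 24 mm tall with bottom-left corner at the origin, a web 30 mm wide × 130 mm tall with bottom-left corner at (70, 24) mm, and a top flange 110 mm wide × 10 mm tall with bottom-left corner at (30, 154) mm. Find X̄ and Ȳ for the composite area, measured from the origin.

X̄ = 85.00 mm, Ȳ = 62.88 mm

bottom flange: A = 170 × 24 = 4080.00, centroid at (85.00, 12.00).
web: A = 30 × 130 = 3900.00, centroid at (85.00, 89.00).
top flange: A = 110 × 10 = 1100.00, centroid at (85.00, 159.00).
ΣA = 9080.00 mm²
ΣAX̄ = (4080.00)(85.00) + (3900.00)(85.00) + (1100.00)(85.00) = 771800.00 mm³
ΣAȲ = (4080.00)(12.00) + (3900.00)(89.00) + (1100.00)(159.00) = 570960.00 mm³
X̄ = 771800.00 / 9080.00 = 85.00 mm
Ȳ = 570960.00 / 9080.00 = 62.88 mm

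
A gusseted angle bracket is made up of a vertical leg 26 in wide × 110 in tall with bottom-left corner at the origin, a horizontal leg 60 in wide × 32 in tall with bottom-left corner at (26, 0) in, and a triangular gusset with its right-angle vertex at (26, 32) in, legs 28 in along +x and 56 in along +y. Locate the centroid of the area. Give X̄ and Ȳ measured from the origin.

X̄ = 30.99 in, Ȳ = 40.93 in

vertical leg: A = 26 × 110 = 2860.00, centroid at (13.00, 55.00).
horizontal leg: A = 60 × 32 = 1920.00, centroid at (56.00, 16.00).
gusset: A = ½·28·56 = 784.00, centroid at (35.33, 50.67).
ΣA = 5564.00 in²
ΣAX̄ = (2860.00)(13.00) + (1920.00)(56.00) + (784.00)(35.33) = 172401.33 in³
ΣAȲ = (2860.00)(55.00) + (1920.00)(16.00) + (784.00)(50.67) = 227742.67 in³
X̄ = 172401.33 / 5564.00 = 30.99 in
Ȳ = 227742.67 / 5564.00 = 40.93 in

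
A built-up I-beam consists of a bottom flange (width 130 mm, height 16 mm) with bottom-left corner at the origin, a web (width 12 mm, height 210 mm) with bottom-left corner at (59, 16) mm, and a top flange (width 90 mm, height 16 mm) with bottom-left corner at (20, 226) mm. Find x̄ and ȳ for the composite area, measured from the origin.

Part | A | x̄ᵢ | ȳᵢ | A·x̄ᵢ | A·ȳᵢ
bottom flange | 2080.00 | 65.00 | 8.00 | 135200.00 | 16640.00
web | 2520.00 | 65.00 | 121.00 | 163800.00 | 304920.00
top flange | 1440.00 | 65.00 | 234.00 | 93600.00 | 336960.00
Σ | 6040.00 |  |  | 392600.00 | 658520.00
x̄ = 392600.00 / 6040.00 = 65.00 mm
ȳ = 658520.00 / 6040.00 = 109.03 mm

x̄ = 65.00 mm, ȳ = 109.03 mm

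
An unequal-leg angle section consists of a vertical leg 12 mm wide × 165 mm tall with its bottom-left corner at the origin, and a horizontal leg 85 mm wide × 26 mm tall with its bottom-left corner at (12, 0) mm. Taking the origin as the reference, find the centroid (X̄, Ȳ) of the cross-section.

vertical leg: A = 12 × 165 = 1980.00, centroid at (6.00, 82.50).
horizontal leg: A = 85 × 26 = 2210.00, centroid at (54.50, 13.00).
ΣA = 4190.00 mm²
ΣAX̄ = (1980.00)(6.00) + (2210.00)(54.50) = 132325.00 mm³
ΣAȲ = (1980.00)(82.50) + (2210.00)(13.00) = 192080.00 mm³
X̄ = 132325.00 / 4190.00 = 31.58 mm
Ȳ = 192080.00 / 4190.00 = 45.84 mm

X̄ = 31.58 mm, Ȳ = 45.84 mm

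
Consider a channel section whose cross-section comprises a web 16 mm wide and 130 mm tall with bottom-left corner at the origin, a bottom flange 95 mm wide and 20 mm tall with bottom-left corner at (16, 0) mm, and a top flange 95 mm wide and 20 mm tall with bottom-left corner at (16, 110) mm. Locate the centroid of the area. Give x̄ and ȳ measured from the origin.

x̄ = 43.87 mm, ȳ = 65.00 mm

Part | A | x̄ᵢ | ȳᵢ | A·x̄ᵢ | A·ȳᵢ
web | 2080.00 | 8.00 | 65.00 | 16640.00 | 135200.00
bottom flange | 1900.00 | 63.50 | 10.00 | 120650.00 | 19000.00
top flange | 1900.00 | 63.50 | 120.00 | 120650.00 | 228000.00
Σ | 5880.00 |  |  | 257940.00 | 382200.00
x̄ = 257940.00 / 5880.00 = 43.87 mm
ȳ = 382200.00 / 5880.00 = 65.00 mm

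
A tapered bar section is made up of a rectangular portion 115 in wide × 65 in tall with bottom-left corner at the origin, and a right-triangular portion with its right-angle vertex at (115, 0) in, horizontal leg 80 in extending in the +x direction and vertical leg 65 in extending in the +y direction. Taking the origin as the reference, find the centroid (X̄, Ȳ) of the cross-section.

X̄ = 79.22 in, Ȳ = 29.70 in

rectangular portion: A = 115 × 65 = 7475.00, centroid at (57.50, 32.50).
triangular portion: A = ½·80·65 = 2600.00, centroid at (141.67, 21.67).
ΣA = 10075.00 in², ΣAX̄ = 798145.83 in³, ΣAȲ = 299270.83 in³.
X̄ = 798145.83/10075.00 = 79.22 in; Ȳ = 299270.83/10075.00 = 29.70 in.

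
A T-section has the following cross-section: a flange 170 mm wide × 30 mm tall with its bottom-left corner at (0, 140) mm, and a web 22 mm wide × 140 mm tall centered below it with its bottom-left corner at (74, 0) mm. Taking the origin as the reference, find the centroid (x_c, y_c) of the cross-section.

x_c = 85.00 mm, y_c = 123.00 mm

web: A = 22 × 140 = 3080.00, centroid at (85.00, 70.00).
flange: A = 170 × 30 = 5100.00, centroid at (85.00, 155.00).
ΣA = 8180.00 mm², ΣAx_c = 695300.00 mm³, ΣAy_c = 1006100.00 mm³.
x_c = 695300.00/8180.00 = 85.00 mm; y_c = 1006100.00/8180.00 = 123.00 mm.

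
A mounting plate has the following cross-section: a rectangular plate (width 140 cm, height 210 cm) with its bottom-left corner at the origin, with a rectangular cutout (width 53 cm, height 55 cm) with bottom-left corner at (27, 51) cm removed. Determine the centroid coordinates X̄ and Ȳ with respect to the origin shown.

X̄ = 71.82 cm, Ȳ = 107.92 cm

plate: A = 140 × 210 = 29400.00, centroid at (70.00, 105.00).
hole: A = −(53 × 55) = -2915.00, centroid at (53.50, 78.50).
ΣA = 26485.00 cm²
ΣAX̄ = (29400.00)(70.00) + (-2915.00)(53.50) = 1902047.50 cm³
ΣAȲ = (29400.00)(105.00) + (-2915.00)(78.50) = 2858172.50 cm³
X̄ = 1902047.50 / 26485.00 = 71.82 cm
Ȳ = 2858172.50 / 26485.00 = 107.92 cm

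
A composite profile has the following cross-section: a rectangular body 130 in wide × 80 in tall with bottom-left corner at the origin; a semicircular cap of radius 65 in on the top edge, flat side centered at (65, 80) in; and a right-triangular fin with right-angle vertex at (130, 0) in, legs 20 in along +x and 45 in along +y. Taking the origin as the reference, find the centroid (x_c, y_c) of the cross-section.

rectangular body: A = 130 × 80 = 10400.00, centroid at (65.00, 40.00).
semicircular top: A = ½π·65² = 6636.61, centroid at (65.00, 107.59).
triangular fin: A = ½·20·45 = 450.00, centroid at (136.67, 15.00).
ΣA = 17486.61 in², ΣAx_c = 1168879.94 in³, ΣAy_c = 1136762.49 in³.
x_c = 1168879.94/17486.61 = 66.84 in; y_c = 1136762.49/17486.61 = 65.01 in.

x_c = 66.84 in, y_c = 65.01 in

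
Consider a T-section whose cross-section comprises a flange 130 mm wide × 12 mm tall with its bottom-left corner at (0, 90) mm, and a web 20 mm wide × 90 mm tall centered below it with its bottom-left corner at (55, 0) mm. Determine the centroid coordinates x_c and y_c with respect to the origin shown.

x_c = 65.00 mm, y_c = 68.68 mm

Part | A | x̄ᵢ | ȳᵢ | A·x̄ᵢ | A·ȳᵢ
web | 1800.00 | 65.00 | 45.00 | 117000.00 | 81000.00
flange | 1560.00 | 65.00 | 96.00 | 101400.00 | 149760.00
Σ | 3360.00 |  |  | 218400.00 | 230760.00
x_c = 218400.00 / 3360.00 = 65.00 mm
y_c = 230760.00 / 3360.00 = 68.68 mm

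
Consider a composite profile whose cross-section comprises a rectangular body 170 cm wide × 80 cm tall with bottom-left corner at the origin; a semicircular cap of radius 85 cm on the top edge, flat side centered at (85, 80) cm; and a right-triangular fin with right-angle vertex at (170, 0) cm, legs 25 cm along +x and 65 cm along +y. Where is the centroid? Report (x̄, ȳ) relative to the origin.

rectangular body: A = 170 × 80 = 13600.00, centroid at (85.00, 40.00).
semicircular top: A = ½π·85² = 11349.00, centroid at (85.00, 116.08).
triangular fin: A = ½·25·65 = 812.50, centroid at (178.33, 21.67).
ΣA = 25761.50 cm², ΣAx̄ = 2265561.13 cm³, ΣAȳ = 1878941.11 cm³.
x̄ = 2265561.13/25761.50 = 87.94 cm; ȳ = 1878941.11/25761.50 = 72.94 cm.

x̄ = 87.94 cm, ȳ = 72.94 cm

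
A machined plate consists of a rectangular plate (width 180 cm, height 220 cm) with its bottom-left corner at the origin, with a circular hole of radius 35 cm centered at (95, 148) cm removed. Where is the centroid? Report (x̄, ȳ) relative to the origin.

x̄ = 89.46 cm, ȳ = 105.91 cm

plate: A = 180 × 220 = 39600.00, centroid at (90.00, 110.00).
hole: A = −π·35² = -3848.45, centroid at (95.00, 148.00).
ΣA = 35751.55 cm²
ΣAx̄ = (39600.00)(90.00) + (-3848.45)(95.00) = 3198397.15 cm³
ΣAȳ = (39600.00)(110.00) + (-3848.45)(148.00) = 3786429.25 cm³
x̄ = 3198397.15 / 35751.55 = 89.46 cm
ȳ = 3786429.25 / 35751.55 = 105.91 cm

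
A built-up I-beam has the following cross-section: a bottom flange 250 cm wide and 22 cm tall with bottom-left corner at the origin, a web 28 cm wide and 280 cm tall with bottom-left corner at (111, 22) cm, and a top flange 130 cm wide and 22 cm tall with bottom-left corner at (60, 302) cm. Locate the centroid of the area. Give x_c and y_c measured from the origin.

x_c = 125.00 cm, y_c = 137.39 cm

bottom flange: A = 250 × 22 = 5500.00, centroid at (125.00, 11.00).
web: A = 28 × 280 = 7840.00, centroid at (125.00, 162.00).
top flange: A = 130 × 22 = 2860.00, centroid at (125.00, 313.00).
ΣA = 16200.00 cm²
ΣAx_c = (5500.00)(125.00) + (7840.00)(125.00) + (2860.00)(125.00) = 2025000.00 cm³
ΣAy_c = (5500.00)(11.00) + (7840.00)(162.00) + (2860.00)(313.00) = 2225760.00 cm³
x_c = 2025000.00 / 16200.00 = 125.00 cm
y_c = 2225760.00 / 16200.00 = 137.39 cm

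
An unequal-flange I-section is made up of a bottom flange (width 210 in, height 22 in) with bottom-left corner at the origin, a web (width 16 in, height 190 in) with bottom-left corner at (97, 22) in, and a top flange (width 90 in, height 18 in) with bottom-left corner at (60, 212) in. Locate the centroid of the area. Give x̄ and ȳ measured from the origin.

bottom flange: A = 210 × 22 = 4620.00, centroid at (105.00, 11.00).
web: A = 16 × 190 = 3040.00, centroid at (105.00, 117.00).
top flange: A = 90 × 18 = 1620.00, centroid at (105.00, 221.00).
ΣA = 9280.00 in², ΣAx̄ = 974400.00 in³, ΣAȳ = 764520.00 in³.
x̄ = 974400.00/9280.00 = 105.00 in; ȳ = 764520.00/9280.00 = 82.38 in.

x̄ = 105.00 in, ȳ = 82.38 in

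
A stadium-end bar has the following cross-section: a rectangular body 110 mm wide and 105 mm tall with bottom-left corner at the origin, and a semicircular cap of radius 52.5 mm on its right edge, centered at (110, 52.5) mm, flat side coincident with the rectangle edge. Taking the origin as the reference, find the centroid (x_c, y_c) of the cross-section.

Part | A | x̄ᵢ | ȳᵢ | A·x̄ᵢ | A·ȳᵢ
rectangular body | 11550.00 | 55.00 | 52.50 | 635250.00 | 606375.00
semicircular end | 4329.51 | 132.28 | 52.50 | 572714.56 | 227299.14
Σ | 15879.51 |  |  | 1207964.56 | 833674.14
x_c = 1207964.56 / 15879.51 = 76.07 mm
y_c = 833674.14 / 15879.51 = 52.50 mm

x_c = 76.07 mm, y_c = 52.50 mm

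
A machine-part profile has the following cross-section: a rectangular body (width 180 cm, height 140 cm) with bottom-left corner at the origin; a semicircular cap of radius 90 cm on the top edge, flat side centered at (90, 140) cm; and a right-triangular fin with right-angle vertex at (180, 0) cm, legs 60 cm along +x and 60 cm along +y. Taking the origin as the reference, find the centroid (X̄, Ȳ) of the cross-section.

X̄ = 94.98 cm, Ȳ = 102.39 cm

rectangular body: A = 180 × 140 = 25200.00, centroid at (90.00, 70.00).
semicircular top: A = ½π·90² = 12723.45, centroid at (90.00, 178.20).
triangular fin: A = ½·60·60 = 1800.00, centroid at (200.00, 20.00).
ΣA = 39723.45 cm²
ΣAX̄ = (25200.00)(90.00) + (12723.45)(90.00) + (1800.00)(200.00) = 3773110.52 cm³
ΣAȲ = (25200.00)(70.00) + (12723.45)(178.20) + (1800.00)(20.00) = 4067283.03 cm³
X̄ = 3773110.52 / 39723.45 = 94.98 cm
Ȳ = 4067283.03 / 39723.45 = 102.39 cm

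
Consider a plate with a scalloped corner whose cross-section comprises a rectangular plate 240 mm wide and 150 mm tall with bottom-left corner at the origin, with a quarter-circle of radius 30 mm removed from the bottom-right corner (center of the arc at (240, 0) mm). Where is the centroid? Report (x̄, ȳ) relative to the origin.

plate: A = 240 × 150 = 36000.00, centroid at (120.00, 75.00).
removed quarter-circle: A = −¼π·30² = -706.86, centroid at (227.27, 12.73).
ΣA = 35293.14 mm², ΣAx̄ = 4159354.00 mm³, ΣAȳ = 2691000.00 mm³.
x̄ = 4159354.00/35293.14 = 117.85 mm; ȳ = 2691000.00/35293.14 = 76.25 mm.

x̄ = 117.85 mm, ȳ = 76.25 mm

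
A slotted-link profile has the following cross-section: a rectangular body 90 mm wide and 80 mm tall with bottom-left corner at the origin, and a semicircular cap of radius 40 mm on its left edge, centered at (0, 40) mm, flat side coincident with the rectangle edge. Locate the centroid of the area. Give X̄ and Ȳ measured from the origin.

X̄ = 28.96 mm, Ȳ = 40.00 mm

rectangular body: A = 90 × 80 = 7200.00, centroid at (45.00, 40.00).
semicircular end: A = ½π·40² = 2513.27, centroid at (-16.98, 40.00).
ΣA = 9713.27 mm²
ΣAX̄ = (7200.00)(45.00) + (2513.27)(-16.98) = 281333.33 mm³
ΣAȲ = (7200.00)(40.00) + (2513.27)(40.00) = 388530.96 mm³
X̄ = 281333.33 / 9713.27 = 28.96 mm
Ȳ = 388530.96 / 9713.27 = 40.00 mm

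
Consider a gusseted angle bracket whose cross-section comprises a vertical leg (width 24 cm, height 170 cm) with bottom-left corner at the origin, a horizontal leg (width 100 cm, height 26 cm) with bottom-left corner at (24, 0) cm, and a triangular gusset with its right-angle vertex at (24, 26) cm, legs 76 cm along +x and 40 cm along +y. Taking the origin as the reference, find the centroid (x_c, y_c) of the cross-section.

vertical leg: A = 24 × 170 = 4080.00, centroid at (12.00, 85.00).
horizontal leg: A = 100 × 26 = 2600.00, centroid at (74.00, 13.00).
gusset: A = ½·76·40 = 1520.00, centroid at (49.33, 39.33).
ΣA = 8200.00 cm², ΣAx_c = 316346.67 cm³, ΣAy_c = 440386.67 cm³.
x_c = 316346.67/8200.00 = 38.58 cm; y_c = 440386.67/8200.00 = 53.71 cm.

x_c = 38.58 cm, y_c = 53.71 cm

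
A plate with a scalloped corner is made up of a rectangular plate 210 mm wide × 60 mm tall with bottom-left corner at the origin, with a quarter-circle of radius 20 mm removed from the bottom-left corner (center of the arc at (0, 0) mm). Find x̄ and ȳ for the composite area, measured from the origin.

plate: A = 210 × 60 = 12600.00, centroid at (105.00, 30.00).
removed quarter-circle: A = −¼π·20² = -314.16, centroid at (8.49, 8.49).
ΣA = 12285.84 mm², ΣAx̄ = 1320333.33 mm³, ΣAȳ = 375333.33 mm³.
x̄ = 1320333.33/12285.84 = 107.47 mm; ȳ = 375333.33/12285.84 = 30.55 mm.

x̄ = 107.47 mm, ȳ = 30.55 mm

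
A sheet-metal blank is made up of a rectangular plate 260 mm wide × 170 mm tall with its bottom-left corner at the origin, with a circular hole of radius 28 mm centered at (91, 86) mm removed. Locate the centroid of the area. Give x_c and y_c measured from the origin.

x_c = 132.30 mm, y_c = 84.94 mm

Part | A | x̄ᵢ | ȳᵢ | A·x̄ᵢ | A·ȳᵢ
plate | 44200.00 | 130.00 | 85.00 | 5746000.00 | 3757000.00
hole | -2463.01 | 91.00 | 86.00 | -224133.79 | -211818.74
Σ | 41736.99 |  |  | 5521866.21 | 3545181.26
x_c = 5521866.21 / 41736.99 = 132.30 mm
y_c = 3545181.26 / 41736.99 = 84.94 mm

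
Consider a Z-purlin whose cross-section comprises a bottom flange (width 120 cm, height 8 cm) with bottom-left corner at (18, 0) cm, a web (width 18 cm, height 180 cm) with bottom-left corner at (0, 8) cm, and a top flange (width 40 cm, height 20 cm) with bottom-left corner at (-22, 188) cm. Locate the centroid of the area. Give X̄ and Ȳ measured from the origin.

bottom flange: A = 120 × 8 = 960.00, centroid at (78.00, 4.00).
web: A = 18 × 180 = 3240.00, centroid at (9.00, 98.00).
top flange: A = 40 × 20 = 800.00, centroid at (-2.00, 198.00).
ΣA = 5000.00 cm², ΣAX̄ = 102440.00 cm³, ΣAȲ = 479760.00 cm³.
X̄ = 102440.00/5000.00 = 20.49 cm; Ȳ = 479760.00/5000.00 = 95.95 cm.

X̄ = 20.49 cm, Ȳ = 95.95 cm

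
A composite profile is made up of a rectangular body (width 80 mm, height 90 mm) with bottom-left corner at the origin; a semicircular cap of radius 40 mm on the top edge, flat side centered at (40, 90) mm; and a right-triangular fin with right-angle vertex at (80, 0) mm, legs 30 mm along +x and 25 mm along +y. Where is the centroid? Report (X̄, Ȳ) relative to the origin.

Part | A | x̄ᵢ | ȳᵢ | A·x̄ᵢ | A·ȳᵢ
rectangular body | 7200.00 | 40.00 | 45.00 | 288000.00 | 324000.00
semicircular top | 2513.27 | 40.00 | 106.98 | 100530.96 | 268861.34
triangular fin | 375.00 | 90.00 | 8.33 | 33750.00 | 3125.00
Σ | 10088.27 |  |  | 422280.96 | 595986.34
X̄ = 422280.96 / 10088.27 = 41.86 mm
Ȳ = 595986.34 / 10088.27 = 59.08 mm

X̄ = 41.86 mm, Ȳ = 59.08 mm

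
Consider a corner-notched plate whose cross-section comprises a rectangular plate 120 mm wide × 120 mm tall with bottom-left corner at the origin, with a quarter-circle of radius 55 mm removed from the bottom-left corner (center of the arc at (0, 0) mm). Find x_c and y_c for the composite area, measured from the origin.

plate: A = 120 × 120 = 14400.00, centroid at (60.00, 60.00).
removed quarter-circle: A = −¼π·55² = -2375.83, centroid at (23.34, 23.34).
ΣA = 12024.17 mm²
ΣAx_c = (14400.00)(60.00) + (-2375.83)(23.34) = 808541.67 mm³
ΣAy_c = (14400.00)(60.00) + (-2375.83)(23.34) = 808541.67 mm³
x_c = 808541.67 / 12024.17 = 67.24 mm
y_c = 808541.67 / 12024.17 = 67.24 mm

x_c = 67.24 mm, y_c = 67.24 mm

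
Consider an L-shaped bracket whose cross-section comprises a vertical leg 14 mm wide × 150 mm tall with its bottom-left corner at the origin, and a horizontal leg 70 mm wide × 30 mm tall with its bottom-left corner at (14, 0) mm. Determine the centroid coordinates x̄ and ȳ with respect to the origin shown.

Part | A | x̄ᵢ | ȳᵢ | A·x̄ᵢ | A·ȳᵢ
vertical leg | 2100.00 | 7.00 | 75.00 | 14700.00 | 157500.00
horizontal leg | 2100.00 | 49.00 | 15.00 | 102900.00 | 31500.00
Σ | 4200.00 |  |  | 117600.00 | 189000.00
x̄ = 117600.00 / 4200.00 = 28.00 mm
ȳ = 189000.00 / 4200.00 = 45.00 mm

x̄ = 28.00 mm, ȳ = 45.00 mm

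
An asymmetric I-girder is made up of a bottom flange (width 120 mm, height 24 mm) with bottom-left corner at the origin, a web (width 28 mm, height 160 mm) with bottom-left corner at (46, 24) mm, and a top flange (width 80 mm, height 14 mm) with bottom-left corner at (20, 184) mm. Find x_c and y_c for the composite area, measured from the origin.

x_c = 60.00 mm, y_c = 84.25 mm

bottom flange: A = 120 × 24 = 2880.00, centroid at (60.00, 12.00).
web: A = 28 × 160 = 4480.00, centroid at (60.00, 104.00).
top flange: A = 80 × 14 = 1120.00, centroid at (60.00, 191.00).
ΣA = 8480.00 mm², ΣAx_c = 508800.00 mm³, ΣAy_c = 714400.00 mm³.
x_c = 508800.00/8480.00 = 60.00 mm; y_c = 714400.00/8480.00 = 84.25 mm.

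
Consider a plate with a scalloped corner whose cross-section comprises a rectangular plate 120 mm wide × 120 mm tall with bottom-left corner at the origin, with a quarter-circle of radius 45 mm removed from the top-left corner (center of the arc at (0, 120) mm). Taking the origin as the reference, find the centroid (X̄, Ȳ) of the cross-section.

X̄ = 65.08 mm, Ȳ = 54.92 mm

plate: A = 120 × 120 = 14400.00, centroid at (60.00, 60.00).
removed quarter-circle: A = −¼π·45² = -1590.43, centroid at (19.10, 100.90).
ΣA = 12809.57 mm², ΣAX̄ = 833625.00 mm³, ΣAȲ = 703523.25 mm³.
X̄ = 833625.00/12809.57 = 65.08 mm; Ȳ = 703523.25/12809.57 = 54.92 mm.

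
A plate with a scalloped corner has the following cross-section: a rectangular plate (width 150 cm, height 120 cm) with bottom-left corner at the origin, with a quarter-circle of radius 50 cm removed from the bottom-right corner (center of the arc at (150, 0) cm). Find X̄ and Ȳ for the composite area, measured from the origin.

X̄ = 68.42 cm, Ȳ = 64.75 cm

plate: A = 150 × 120 = 18000.00, centroid at (75.00, 60.00).
removed quarter-circle: A = −¼π·50² = -1963.50, centroid at (128.78, 21.22).
ΣA = 16036.50 cm², ΣAX̄ = 1097142.36 cm³, ΣAȲ = 1038333.33 cm³.
X̄ = 1097142.36/16036.50 = 68.42 cm; Ȳ = 1038333.33/16036.50 = 64.75 cm.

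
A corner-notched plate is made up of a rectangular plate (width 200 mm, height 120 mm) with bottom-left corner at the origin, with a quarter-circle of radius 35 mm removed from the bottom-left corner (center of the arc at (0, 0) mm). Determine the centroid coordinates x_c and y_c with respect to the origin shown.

plate: A = 200 × 120 = 24000.00, centroid at (100.00, 60.00).
removed quarter-circle: A = −¼π·35² = -962.11, centroid at (14.85, 14.85).
ΣA = 23037.89 mm²
ΣAx_c = (24000.00)(100.00) + (-962.11)(14.85) = 2385708.33 mm³
ΣAy_c = (24000.00)(60.00) + (-962.11)(14.85) = 1425708.33 mm³
x_c = 2385708.33 / 23037.89 = 103.56 mm
y_c = 1425708.33 / 23037.89 = 61.89 mm

x_c = 103.56 mm, y_c = 61.89 mm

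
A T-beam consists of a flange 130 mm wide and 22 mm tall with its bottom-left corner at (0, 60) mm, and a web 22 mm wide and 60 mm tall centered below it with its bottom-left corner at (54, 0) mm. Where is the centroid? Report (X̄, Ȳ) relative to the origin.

X̄ = 65.00 mm, Ȳ = 58.05 mm

Part | A | x̄ᵢ | ȳᵢ | A·x̄ᵢ | A·ȳᵢ
web | 1320.00 | 65.00 | 30.00 | 85800.00 | 39600.00
flange | 2860.00 | 65.00 | 71.00 | 185900.00 | 203060.00
Σ | 4180.00 |  |  | 271700.00 | 242660.00
X̄ = 271700.00 / 4180.00 = 65.00 mm
Ȳ = 242660.00 / 4180.00 = 58.05 mm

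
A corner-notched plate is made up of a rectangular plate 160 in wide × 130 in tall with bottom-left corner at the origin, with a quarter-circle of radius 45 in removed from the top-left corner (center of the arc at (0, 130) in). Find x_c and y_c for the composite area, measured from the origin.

x_c = 85.04 in, y_c = 61.20 in

plate: A = 160 × 130 = 20800.00, centroid at (80.00, 65.00).
removed quarter-circle: A = −¼π·45² = -1590.43, centroid at (19.10, 110.90).
ΣA = 19209.57 in², ΣAx_c = 1633625.00 in³, ΣAy_c = 1175618.93 in³.
x_c = 1633625.00/19209.57 = 85.04 in; y_c = 1175618.93/19209.57 = 61.20 in.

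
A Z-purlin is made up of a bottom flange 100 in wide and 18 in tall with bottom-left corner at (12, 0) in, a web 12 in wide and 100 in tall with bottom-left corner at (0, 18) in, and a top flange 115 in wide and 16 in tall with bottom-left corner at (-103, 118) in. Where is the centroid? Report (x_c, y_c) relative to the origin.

bottom flange: A = 100 × 18 = 1800.00, centroid at (62.00, 9.00).
web: A = 12 × 100 = 1200.00, centroid at (6.00, 68.00).
top flange: A = 115 × 16 = 1840.00, centroid at (-45.50, 126.00).
ΣA = 4840.00 in², ΣAx_c = 35080.00 in³, ΣAy_c = 329640.00 in³.
x_c = 35080.00/4840.00 = 7.25 in; y_c = 329640.00/4840.00 = 68.11 in.

x_c = 7.25 in, y_c = 68.11 in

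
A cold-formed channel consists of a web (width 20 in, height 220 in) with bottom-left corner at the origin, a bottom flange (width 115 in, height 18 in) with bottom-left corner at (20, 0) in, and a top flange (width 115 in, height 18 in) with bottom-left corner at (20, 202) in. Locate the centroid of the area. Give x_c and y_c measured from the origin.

Part | A | x̄ᵢ | ȳᵢ | A·x̄ᵢ | A·ȳᵢ
web | 4400.00 | 10.00 | 110.00 | 44000.00 | 484000.00
bottom flange | 2070.00 | 77.50 | 9.00 | 160425.00 | 18630.00
top flange | 2070.00 | 77.50 | 211.00 | 160425.00 | 436770.00
Σ | 8540.00 |  |  | 364850.00 | 939400.00
x_c = 364850.00 / 8540.00 = 42.72 in
y_c = 939400.00 / 8540.00 = 110.00 in

x_c = 42.72 in, y_c = 110.00 in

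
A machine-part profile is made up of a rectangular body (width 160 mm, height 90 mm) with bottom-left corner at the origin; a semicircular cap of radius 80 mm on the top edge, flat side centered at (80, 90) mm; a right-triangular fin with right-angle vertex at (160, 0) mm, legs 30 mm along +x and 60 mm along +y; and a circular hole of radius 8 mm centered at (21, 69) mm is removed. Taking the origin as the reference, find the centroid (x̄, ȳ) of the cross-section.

x̄ = 83.69 mm, ȳ = 75.47 mm

rectangular body: A = 160 × 90 = 14400.00, centroid at (80.00, 45.00).
semicircular top: A = ½π·80² = 10053.10, centroid at (80.00, 123.95).
triangular fin: A = ½·30·60 = 900.00, centroid at (170.00, 20.00).
hole: A = −π·8² = -201.06, centroid at (21.00, 69.00).
ΣA = 25152.03 mm², ΣAx̄ = 2105025.42 mm³, ΣAȳ = 1898238.74 mm³.
x̄ = 2105025.42/25152.03 = 83.69 mm; ȳ = 1898238.74/25152.03 = 75.47 mm.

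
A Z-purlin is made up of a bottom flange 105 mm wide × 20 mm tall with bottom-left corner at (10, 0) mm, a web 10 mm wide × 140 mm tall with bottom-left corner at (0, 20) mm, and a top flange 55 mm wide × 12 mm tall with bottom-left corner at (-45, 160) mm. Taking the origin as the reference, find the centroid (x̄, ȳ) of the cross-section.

x̄ = 30.46 mm, ȳ = 61.67 mm

Part | A | x̄ᵢ | ȳᵢ | A·x̄ᵢ | A·ȳᵢ
bottom flange | 2100.00 | 62.50 | 10.00 | 131250.00 | 21000.00
web | 1400.00 | 5.00 | 90.00 | 7000.00 | 126000.00
top flange | 660.00 | -17.50 | 166.00 | -11550.00 | 109560.00
Σ | 4160.00 |  |  | 126700.00 | 256560.00
x̄ = 126700.00 / 4160.00 = 30.46 mm
ȳ = 256560.00 / 4160.00 = 61.67 mm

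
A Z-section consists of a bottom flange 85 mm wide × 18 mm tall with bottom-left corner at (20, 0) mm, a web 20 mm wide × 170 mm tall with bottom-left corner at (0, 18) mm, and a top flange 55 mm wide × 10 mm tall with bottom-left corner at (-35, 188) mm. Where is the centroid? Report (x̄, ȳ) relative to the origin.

x̄ = 22.90 mm, ȳ = 85.79 mm

bottom flange: A = 85 × 18 = 1530.00, centroid at (62.50, 9.00).
web: A = 20 × 170 = 3400.00, centroid at (10.00, 103.00).
top flange: A = 55 × 10 = 550.00, centroid at (-7.50, 193.00).
ΣA = 5480.00 mm², ΣAx̄ = 125500.00 mm³, ΣAȳ = 470120.00 mm³.
x̄ = 125500.00/5480.00 = 22.90 mm; ȳ = 470120.00/5480.00 = 85.79 mm.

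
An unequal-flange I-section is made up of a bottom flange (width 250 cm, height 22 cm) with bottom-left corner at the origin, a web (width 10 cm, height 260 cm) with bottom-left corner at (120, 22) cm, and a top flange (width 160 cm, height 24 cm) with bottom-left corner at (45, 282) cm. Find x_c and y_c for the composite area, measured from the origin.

Part | A | x̄ᵢ | ȳᵢ | A·x̄ᵢ | A·ȳᵢ
bottom flange | 5500.00 | 125.00 | 11.00 | 687500.00 | 60500.00
web | 2600.00 | 125.00 | 152.00 | 325000.00 | 395200.00
top flange | 3840.00 | 125.00 | 294.00 | 480000.00 | 1128960.00
Σ | 11940.00 |  |  | 1492500.00 | 1584660.00
x_c = 1492500.00 / 11940.00 = 125.00 cm
y_c = 1584660.00 / 11940.00 = 132.72 cm

x_c = 125.00 cm, y_c = 132.72 cm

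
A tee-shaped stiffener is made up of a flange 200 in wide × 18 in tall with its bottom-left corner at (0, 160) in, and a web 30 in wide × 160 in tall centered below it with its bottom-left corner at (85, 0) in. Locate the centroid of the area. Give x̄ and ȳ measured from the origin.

web: A = 30 × 160 = 4800.00, centroid at (100.00, 80.00).
flange: A = 200 × 18 = 3600.00, centroid at (100.00, 169.00).
ΣA = 8400.00 in²
ΣAx̄ = (4800.00)(100.00) + (3600.00)(100.00) = 840000.00 in³
ΣAȳ = (4800.00)(80.00) + (3600.00)(169.00) = 992400.00 in³
x̄ = 840000.00 / 8400.00 = 100.00 in
ȳ = 992400.00 / 8400.00 = 118.14 in

x̄ = 100.00 in, ȳ = 118.14 in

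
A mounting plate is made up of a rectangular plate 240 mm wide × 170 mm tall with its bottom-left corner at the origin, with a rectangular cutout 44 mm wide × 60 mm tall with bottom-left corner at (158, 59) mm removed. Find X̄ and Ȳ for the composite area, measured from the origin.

X̄ = 115.85 mm, Ȳ = 84.72 mm

Part | A | x̄ᵢ | ȳᵢ | A·x̄ᵢ | A·ȳᵢ
plate | 40800.00 | 120.00 | 85.00 | 4896000.00 | 3468000.00
hole | -2640.00 | 180.00 | 89.00 | -475200.00 | -234960.00
Σ | 38160.00 |  |  | 4420800.00 | 3233040.00
X̄ = 4420800.00 / 38160.00 = 115.85 mm
Ȳ = 3233040.00 / 38160.00 = 84.72 mm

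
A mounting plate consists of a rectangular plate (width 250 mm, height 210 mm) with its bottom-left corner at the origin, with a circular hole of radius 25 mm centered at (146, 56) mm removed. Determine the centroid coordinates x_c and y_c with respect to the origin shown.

x_c = 124.18 mm, y_c = 106.90 mm

plate: A = 250 × 210 = 52500.00, centroid at (125.00, 105.00).
hole: A = −π·25² = -1963.50, centroid at (146.00, 56.00).
ΣA = 50536.50 mm², ΣAx_c = 6275829.67 mm³, ΣAy_c = 5402544.26 mm³.
x_c = 6275829.67/50536.50 = 124.18 mm; y_c = 5402544.26/50536.50 = 106.90 mm.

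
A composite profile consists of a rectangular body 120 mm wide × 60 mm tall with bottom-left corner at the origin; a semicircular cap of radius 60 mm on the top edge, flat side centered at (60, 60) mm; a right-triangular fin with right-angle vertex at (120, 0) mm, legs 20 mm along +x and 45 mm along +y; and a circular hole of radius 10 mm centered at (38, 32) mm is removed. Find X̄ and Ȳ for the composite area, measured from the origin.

X̄ = 62.84 mm, Ȳ = 53.58 mm

rectangular body: A = 120 × 60 = 7200.00, centroid at (60.00, 30.00).
semicircular top: A = ½π·60² = 5654.87, centroid at (60.00, 85.46).
triangular fin: A = ½·20·45 = 450.00, centroid at (126.67, 15.00).
hole: A = −π·10² = -314.16, centroid at (38.00, 32.00).
ΣA = 12990.71 mm²
ΣAX̄ = (7200.00)(60.00) + (5654.87)(60.00) + (450.00)(126.67) + (-314.16)(38.00) = 816353.95 mm³
ΣAȲ = (7200.00)(30.00) + (5654.87)(85.46) + (450.00)(15.00) + (-314.16)(32.00) = 695988.91 mm³
X̄ = 816353.95 / 12990.71 = 62.84 mm
Ȳ = 695988.91 / 12990.71 = 53.58 mm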